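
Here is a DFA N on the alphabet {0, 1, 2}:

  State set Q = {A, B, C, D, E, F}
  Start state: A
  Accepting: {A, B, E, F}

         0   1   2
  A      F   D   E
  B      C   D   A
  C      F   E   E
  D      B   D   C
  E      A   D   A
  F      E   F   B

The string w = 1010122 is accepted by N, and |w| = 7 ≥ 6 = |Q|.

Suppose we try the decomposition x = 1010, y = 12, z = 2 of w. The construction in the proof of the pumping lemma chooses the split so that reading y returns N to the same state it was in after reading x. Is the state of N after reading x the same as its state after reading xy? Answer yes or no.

no

Run of N on the first 6 characters of w = 1 0 1 0 1 2:
  step 0: A  (start)
  step 1: D  (read 1: A→D)
  step 2: B  (read 0: D→B)
  step 3: D  (read 1: B→D)
  step 4: B  (read 0: D→B)
  step 5: D  (read 1: B→D)
  step 6: C  (read 2: D→C)

After x (step 4): B. After xy (step 6): C.
They differ (B ≠ C), so y is not a cycle from the state after x; this split is not the one the pumping-lemma construction produces, and pumping y need not keep the string in L(N).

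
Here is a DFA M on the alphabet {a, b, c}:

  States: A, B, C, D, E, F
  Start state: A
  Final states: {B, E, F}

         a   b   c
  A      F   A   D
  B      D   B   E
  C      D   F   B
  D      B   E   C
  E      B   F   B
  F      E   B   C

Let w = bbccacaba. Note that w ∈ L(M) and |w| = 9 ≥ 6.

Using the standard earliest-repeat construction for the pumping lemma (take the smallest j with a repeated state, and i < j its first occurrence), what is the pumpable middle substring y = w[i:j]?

b

Run of M on w = b b c c a c a b a:
  step 0: A  (start)
  step 1: A  (read b: A→A)   ← first repeat (A seen earlier)
  step 2: A  (read b: A→A)
  step 3: D  (read c: A→D)
  step 4: C  (read c: D→C)
  step 5: D  (read a: C→D)
  step 6: C  (read c: D→C)
  step 7: D  (read a: C→D)
  step 8: E  (read b: D→E)
  step 9: B  (read a: E→B)

So i = 0, j = 1, giving x = w[0:0] = ε, y = w[0:1] = b, z = w[1:9] = bccacaba.
Check: |xy| = 1 ≤ 6 and |y| = 1 ≥ 1. Reading y takes M from A back to A, so every xyⁱz is accepted.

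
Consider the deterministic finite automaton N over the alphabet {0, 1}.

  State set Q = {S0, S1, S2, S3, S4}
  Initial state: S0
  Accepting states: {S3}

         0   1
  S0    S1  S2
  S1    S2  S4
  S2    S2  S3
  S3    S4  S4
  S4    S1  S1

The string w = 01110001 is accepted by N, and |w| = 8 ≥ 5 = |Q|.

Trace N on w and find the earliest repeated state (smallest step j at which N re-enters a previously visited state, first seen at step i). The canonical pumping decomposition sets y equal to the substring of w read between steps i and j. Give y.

11

Run of N on w = 0 1 1 1 0 0 0 1:
  step 0: S0  (start)
  step 1: S1  (read 0: S0→S1)
  step 2: S4  (read 1: S1→S4)
  step 3: S1  (read 1: S4→S1)   ← first repeat (S1 seen earlier)
  step 4: S4  (read 1: S1→S4)
  step 5: S1  (read 0: S4→S1)
  step 6: S2  (read 0: S1→S2)
  step 7: S2  (read 0: S2→S2)
  step 8: S3  (read 1: S2→S3)

So i = 1, j = 3, giving x = w[0:1] = 0, y = w[1:3] = 11, z = w[3:8] = 10001.
Check: |xy| = 3 ≤ 5 and |y| = 2 ≥ 1. Reading y takes N from S1 back to S1, so every xyⁱz is accepted.
Pumping length from the standard proof: p = 5 (the number of states). The repeated state found above gives |xy| = j ≤ 5 and |y| = j − i ≥ 1.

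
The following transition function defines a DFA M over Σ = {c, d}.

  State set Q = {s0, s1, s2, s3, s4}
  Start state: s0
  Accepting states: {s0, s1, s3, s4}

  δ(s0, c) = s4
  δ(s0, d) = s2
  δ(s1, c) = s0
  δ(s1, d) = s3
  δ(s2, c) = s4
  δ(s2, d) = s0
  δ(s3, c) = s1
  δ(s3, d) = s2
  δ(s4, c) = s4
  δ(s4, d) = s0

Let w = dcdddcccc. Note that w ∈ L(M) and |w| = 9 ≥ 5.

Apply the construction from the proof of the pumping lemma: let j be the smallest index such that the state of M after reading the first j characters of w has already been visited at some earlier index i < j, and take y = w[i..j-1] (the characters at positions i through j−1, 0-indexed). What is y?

State sequence: s0 -d-> s2 -c-> s4 -d-> s0 -d-> s2 -d-> s0 -c-> s4 -c-> s4 -c-> s4 -c-> s4
First repeat at step 3: s0 was already visited.

So i = 0, j = 3, giving x = w[0:0] = ε, y = w[0:3] = dcd, z = w[3:9] = ddcccc.
Check: |xy| = 3 ≤ 5 and |y| = 3 ≥ 1. Reading y takes M from s0 back to s0, so every xyⁱz is accepted.
Pumping length from the standard proof: p = 5 (the number of states). The repeated state found above gives |xy| = j ≤ 5 and |y| = j − i ≥ 1.

dcd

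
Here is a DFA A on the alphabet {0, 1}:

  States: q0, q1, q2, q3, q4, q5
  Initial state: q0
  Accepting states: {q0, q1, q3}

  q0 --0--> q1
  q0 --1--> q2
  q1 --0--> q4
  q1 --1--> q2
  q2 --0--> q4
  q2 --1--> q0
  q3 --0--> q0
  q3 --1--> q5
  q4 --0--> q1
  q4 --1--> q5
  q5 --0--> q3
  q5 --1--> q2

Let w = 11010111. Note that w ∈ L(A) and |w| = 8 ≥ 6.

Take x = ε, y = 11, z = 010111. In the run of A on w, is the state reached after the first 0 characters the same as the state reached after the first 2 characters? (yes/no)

yes

State sequence: q0 -1-> q2 -1-> q0

After x (step 0): q0. After xy (step 2): q0.
They match, so y = 11 drives A around a cycle from q0 back to itself; pumping y any number of times keeps A in q0 before reading z, and xyⁱz ∈ L(A) for every i ≥ 0.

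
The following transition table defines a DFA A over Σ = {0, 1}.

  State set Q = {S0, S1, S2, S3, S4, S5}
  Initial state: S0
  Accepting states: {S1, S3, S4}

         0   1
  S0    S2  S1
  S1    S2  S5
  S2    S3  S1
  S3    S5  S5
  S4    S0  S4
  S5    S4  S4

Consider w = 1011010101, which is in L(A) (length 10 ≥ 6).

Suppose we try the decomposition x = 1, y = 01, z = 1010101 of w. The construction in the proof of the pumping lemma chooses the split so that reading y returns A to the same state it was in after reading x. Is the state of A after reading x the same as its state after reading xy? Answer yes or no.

yes

State sequence: S0 -1-> S1 -0-> S2 -1-> S1

After x (step 1): S1. After xy (step 3): S1.
They match, so y = 01 drives A around a cycle from S1 back to itself; pumping y any number of times keeps A in S1 before reading z, and xyⁱz ∈ L(A) for every i ≥ 0.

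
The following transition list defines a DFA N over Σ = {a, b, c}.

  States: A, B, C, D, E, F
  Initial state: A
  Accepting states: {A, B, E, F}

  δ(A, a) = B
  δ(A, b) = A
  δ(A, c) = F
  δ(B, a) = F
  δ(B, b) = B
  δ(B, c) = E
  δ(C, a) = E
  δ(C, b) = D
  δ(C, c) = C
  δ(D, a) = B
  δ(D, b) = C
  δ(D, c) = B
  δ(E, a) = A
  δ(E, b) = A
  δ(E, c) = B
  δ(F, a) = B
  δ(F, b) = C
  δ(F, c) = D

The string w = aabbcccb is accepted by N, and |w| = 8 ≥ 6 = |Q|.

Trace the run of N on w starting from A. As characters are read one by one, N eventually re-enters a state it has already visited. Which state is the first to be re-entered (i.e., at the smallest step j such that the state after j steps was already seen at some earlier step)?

Run of N on w = a a b b c c c b:
  step 0: A  (start)
  step 1: B  (read a: A→B)
  step 2: F  (read a: B→F)
  step 3: C  (read b: F→C)
  step 4: D  (read b: C→D)
  step 5: B  (read c: D→B)   ← first repeat (B seen earlier)
  step 6: E  (read c: B→E)
  step 7: B  (read c: E→B)
  step 8: B  (read b: B→B)

The earliest repeat is at step j = 5: N is in B, which it already visited at step i = 1.
Since N has 6 states, any run of length ≥ 6 visits 6+1 states, so by pigeonhole some state repeats within the first 6 steps — that repeat gives the pumpable loop.

B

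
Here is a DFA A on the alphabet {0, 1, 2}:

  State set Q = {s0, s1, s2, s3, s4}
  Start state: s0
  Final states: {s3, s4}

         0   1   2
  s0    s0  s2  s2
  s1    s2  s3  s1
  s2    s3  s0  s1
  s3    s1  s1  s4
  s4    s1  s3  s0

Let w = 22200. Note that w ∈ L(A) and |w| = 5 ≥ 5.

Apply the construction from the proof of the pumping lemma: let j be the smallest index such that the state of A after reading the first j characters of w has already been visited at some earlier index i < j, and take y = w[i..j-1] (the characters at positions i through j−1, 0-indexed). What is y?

State sequence: s0 -2-> s2 -2-> s1 -2-> s1 -0-> s2 -0-> s3
First repeat at step 3: s1 was already visited.

So i = 2, j = 3, giving x = w[0:2] = 22, y = w[2:3] = 2, z = w[3:5] = 00.
Check: |xy| = 3 ≤ 5 and |y| = 1 ≥ 1. Reading y takes A from s1 back to s1, so every xyⁱz is accepted.
Pumping length from the standard proof: p = 5 (the number of states). The repeated state found above gives |xy| = j ≤ 5 and |y| = j − i ≥ 1.

2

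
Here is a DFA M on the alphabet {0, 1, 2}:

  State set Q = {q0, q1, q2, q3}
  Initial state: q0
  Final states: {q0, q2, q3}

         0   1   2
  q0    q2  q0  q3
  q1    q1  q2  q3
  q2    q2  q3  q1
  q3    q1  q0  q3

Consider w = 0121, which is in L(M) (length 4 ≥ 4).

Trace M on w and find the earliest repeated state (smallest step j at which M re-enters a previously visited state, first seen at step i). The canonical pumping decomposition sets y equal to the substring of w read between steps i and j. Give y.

State sequence: q0 -0-> q2 -1-> q3 -2-> q3 -1-> q0
First repeat at step 3: q3 was already visited.

So i = 2, j = 3, giving x = w[0:2] = 01, y = w[2:3] = 2, z = w[3:4] = 1.
Check: |xy| = 3 ≤ 4 and |y| = 1 ≥ 1. Reading y takes M from q3 back to q3, so every xyⁱz is accepted.
With |Q| = 4, pigeonhole forces a state repeat no later than step 4; the substring read between the first and second visits to that state can be pumped.

2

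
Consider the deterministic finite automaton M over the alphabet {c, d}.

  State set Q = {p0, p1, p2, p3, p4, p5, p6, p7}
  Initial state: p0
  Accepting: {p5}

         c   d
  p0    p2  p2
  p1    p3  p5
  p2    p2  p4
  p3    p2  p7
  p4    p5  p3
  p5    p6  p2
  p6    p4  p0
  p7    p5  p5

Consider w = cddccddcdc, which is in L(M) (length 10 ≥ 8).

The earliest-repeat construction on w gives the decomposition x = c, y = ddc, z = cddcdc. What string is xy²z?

cddcddccddcdc

xy^2z = c·ddc·ddc·cddcdc = cddcddccddcdc.
Reading y = ddc takes M from p2 back to p2, so after x·y·y the machine is still in p2, and z then leads to the accepting state p5. Hence cddcddccddcdc ∈ L(M).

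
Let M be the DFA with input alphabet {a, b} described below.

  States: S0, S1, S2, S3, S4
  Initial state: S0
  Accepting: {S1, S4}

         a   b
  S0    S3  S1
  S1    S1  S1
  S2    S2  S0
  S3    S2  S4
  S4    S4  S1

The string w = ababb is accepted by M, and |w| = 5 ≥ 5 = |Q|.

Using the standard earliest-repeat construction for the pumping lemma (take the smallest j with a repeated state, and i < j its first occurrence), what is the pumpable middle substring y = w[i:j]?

a

State sequence: S0 -a-> S3 -b-> S4 -a-> S4 -b-> S1 -b-> S1
First repeat at step 3: S4 was already visited.

So i = 2, j = 3, giving x = w[0:2] = ab, y = w[2:3] = a, z = w[3:5] = bb.
Check: |xy| = 3 ≤ 5 and |y| = 1 ≥ 1. Reading y takes M from S4 back to S4, so every xyⁱz is accepted.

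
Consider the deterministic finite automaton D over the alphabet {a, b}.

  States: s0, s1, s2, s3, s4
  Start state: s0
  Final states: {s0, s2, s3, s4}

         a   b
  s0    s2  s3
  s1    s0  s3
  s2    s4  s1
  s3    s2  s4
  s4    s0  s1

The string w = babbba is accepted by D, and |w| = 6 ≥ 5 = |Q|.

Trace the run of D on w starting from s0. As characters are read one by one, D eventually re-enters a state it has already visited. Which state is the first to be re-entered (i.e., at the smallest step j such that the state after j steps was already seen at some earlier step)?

Run of D on w = b a b b b a:
  step 0: s0  (start)
  step 1: s3  (read b: s0→s3)
  step 2: s2  (read a: s3→s2)
  step 3: s1  (read b: s2→s1)
  step 4: s3  (read b: s1→s3)   ← first repeat (s3 seen earlier)
  step 5: s4  (read b: s3→s4)
  step 6: s0  (read a: s4→s0)

The earliest repeat is at step j = 4: D is in s3, which it already visited at step i = 1.
The DFA has 5 states, so the proof of the pumping lemma guarantees a repeated state among the first 5+1 visited; the segment between the two visits is the pumpable y.

s3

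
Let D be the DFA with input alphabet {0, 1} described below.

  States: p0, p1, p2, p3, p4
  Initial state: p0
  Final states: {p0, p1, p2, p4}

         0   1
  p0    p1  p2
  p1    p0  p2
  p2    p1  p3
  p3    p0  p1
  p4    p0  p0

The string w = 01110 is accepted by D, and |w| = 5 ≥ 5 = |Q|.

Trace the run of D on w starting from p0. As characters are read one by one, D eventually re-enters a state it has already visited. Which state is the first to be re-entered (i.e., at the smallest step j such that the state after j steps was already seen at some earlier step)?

p1

Run of D on w = 0 1 1 1 0:
  step 0: p0  (start)
  step 1: p1  (read 0: p0→p1)
  step 2: p2  (read 1: p1→p2)
  step 3: p3  (read 1: p2→p3)
  step 4: p1  (read 1: p3→p1)   ← first repeat (p1 seen earlier)
  step 5: p0  (read 0: p1→p0)

The earliest repeat is at step j = 4: D is in p1, which it already visited at step i = 1.
With |Q| = 5, pigeonhole forces a state repeat no later than step 5; the substring read between the first and second visits to that state can be pumped.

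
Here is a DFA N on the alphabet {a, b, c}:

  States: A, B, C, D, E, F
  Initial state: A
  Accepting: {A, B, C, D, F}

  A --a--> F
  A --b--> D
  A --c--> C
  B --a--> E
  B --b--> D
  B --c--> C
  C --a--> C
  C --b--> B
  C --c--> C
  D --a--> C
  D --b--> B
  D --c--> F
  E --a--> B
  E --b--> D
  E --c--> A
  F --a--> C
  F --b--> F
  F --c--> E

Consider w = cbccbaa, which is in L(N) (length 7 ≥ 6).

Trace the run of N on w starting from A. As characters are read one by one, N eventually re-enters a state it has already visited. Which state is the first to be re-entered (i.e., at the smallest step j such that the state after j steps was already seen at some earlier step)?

Run of N on w = c b c c b a a:
  step 0: A  (start)
  step 1: C  (read c: A→C)
  step 2: B  (read b: C→B)
  step 3: C  (read c: B→C)   ← first repeat (C seen earlier)
  step 4: C  (read c: C→C)
  step 5: B  (read b: C→B)
  step 6: E  (read a: B→E)
  step 7: B  (read a: E→B)

The earliest repeat is at step j = 3: N is in C, which it already visited at step i = 1.
Since N has 6 states, any run of length ≥ 6 visits 6+1 states, so by pigeonhole some state repeats within the first 6 steps — that repeat gives the pumpable loop.

C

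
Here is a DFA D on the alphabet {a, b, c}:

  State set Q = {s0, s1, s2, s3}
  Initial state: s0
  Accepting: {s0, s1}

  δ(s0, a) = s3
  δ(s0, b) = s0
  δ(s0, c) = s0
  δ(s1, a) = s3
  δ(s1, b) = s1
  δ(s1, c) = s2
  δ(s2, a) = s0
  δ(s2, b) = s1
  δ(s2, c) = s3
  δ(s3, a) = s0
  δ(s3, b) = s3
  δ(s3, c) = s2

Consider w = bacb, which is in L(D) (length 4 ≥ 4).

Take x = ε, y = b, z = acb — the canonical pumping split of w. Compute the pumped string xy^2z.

xy^2z = ε·b·b·acb = bbacb.
Reading y = b takes D from s0 back to s0, so after x·y·y the machine is still in s0, and z then leads to the accepting state s1. Hence bbacb ∈ L(D).

bbacb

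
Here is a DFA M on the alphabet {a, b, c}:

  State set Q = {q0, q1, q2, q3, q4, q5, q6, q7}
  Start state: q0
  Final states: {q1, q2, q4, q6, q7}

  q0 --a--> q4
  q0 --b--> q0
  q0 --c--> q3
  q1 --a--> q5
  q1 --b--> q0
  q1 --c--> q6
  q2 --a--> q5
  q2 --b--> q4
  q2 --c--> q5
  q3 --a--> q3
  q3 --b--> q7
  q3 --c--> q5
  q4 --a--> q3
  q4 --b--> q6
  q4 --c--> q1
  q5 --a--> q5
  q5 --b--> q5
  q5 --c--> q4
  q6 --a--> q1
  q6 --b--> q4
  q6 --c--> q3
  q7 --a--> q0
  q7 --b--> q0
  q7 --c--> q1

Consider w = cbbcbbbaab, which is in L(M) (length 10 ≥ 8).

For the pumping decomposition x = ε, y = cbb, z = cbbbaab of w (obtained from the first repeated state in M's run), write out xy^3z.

cbbcbbcbbcbbbaab

xy^3z = ε·cbb·cbb·cbb·cbbbaab = cbbcbbcbbcbbbaab.
Reading y = cbb takes M from q0 back to q0, so after x·y·y·y the machine is still in q0, and z then leads to the accepting state q7. Hence cbbcbbcbbcbbbaab ∈ L(M).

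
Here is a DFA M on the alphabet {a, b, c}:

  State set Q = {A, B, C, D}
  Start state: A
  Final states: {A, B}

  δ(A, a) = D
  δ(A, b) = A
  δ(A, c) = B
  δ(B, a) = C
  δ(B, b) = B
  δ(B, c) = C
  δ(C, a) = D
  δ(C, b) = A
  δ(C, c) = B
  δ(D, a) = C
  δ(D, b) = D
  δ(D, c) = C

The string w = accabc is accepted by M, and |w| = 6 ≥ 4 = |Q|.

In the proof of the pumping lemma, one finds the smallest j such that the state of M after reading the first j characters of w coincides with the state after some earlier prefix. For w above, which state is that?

C

State sequence: A -a-> D -c-> C -c-> B -a-> C -b-> A -c-> B
First repeat at step 4: C was already visited.

The earliest repeat is at step j = 4: M is in C, which it already visited at step i = 2.
The DFA has 4 states, so the proof of the pumping lemma guarantees a repeated state among the first 4+1 visited; the segment between the two visits is the pumpable y.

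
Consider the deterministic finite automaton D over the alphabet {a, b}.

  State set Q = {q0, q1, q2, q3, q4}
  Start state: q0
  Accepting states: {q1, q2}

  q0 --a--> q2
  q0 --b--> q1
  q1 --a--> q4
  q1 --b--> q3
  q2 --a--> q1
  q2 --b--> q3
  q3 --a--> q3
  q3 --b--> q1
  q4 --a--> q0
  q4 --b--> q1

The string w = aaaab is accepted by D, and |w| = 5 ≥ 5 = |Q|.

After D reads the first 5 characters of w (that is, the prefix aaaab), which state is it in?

State sequence: q0 -a-> q2 -a-> q1 -a-> q4 -a-> q0 -b-> q1

After reading 5 characters, D is in state q1.

q1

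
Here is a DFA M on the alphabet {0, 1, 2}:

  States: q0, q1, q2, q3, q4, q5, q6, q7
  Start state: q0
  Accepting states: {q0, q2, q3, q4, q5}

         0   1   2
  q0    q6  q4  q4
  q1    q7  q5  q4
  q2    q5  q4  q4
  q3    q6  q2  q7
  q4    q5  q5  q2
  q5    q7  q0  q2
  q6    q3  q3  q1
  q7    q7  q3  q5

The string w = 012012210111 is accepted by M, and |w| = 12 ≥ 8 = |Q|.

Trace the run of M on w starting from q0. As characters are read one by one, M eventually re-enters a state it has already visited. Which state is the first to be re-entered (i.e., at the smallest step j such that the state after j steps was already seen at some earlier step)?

Run of M on w = 0 1 2 0 1 2 2 1 0 1 1 1:
  step 0: q0  (start)
  step 1: q6  (read 0: q0→q6)
  step 2: q3  (read 1: q6→q3)
  step 3: q7  (read 2: q3→q7)
  step 4: q7  (read 0: q7→q7)   ← first repeat (q7 seen earlier)
  step 5: q3  (read 1: q7→q3)
  step 6: q7  (read 2: q3→q7)
  step 7: q5  (read 2: q7→q5)
  step 8: q0  (read 1: q5→q0)
  step 9: q6  (read 0: q0→q6)
  step 10: q3  (read 1: q6→q3)
  step 11: q2  (read 1: q3→q2)
  step 12: q4  (read 1: q2→q4)

The earliest repeat is at step j = 4: M is in q7, which it already visited at step i = 3.
Since M has 8 states, any run of length ≥ 8 visits 8+1 states, so by pigeonhole some state repeats within the first 8 steps — that repeat gives the pumpable loop.

q7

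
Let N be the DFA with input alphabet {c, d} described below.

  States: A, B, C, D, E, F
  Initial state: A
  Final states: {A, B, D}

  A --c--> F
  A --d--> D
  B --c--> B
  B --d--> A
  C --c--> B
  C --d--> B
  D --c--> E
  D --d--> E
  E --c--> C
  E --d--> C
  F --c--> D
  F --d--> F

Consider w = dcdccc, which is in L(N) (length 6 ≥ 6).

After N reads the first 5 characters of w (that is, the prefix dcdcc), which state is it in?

Run of N on the first 5 characters of w = d c d c c:
  step 0: A  (start)
  step 1: D  (read d: A→D)
  step 2: E  (read c: D→E)
  step 3: C  (read d: E→C)
  step 4: B  (read c: C→B)
  step 5: B  (read c: B→B)

After reading 5 characters, N is in state B.
(This kind of state-tracing is the core of the pumping-lemma construction: with 6 states, pigeonhole forces a repeat within the first 6 steps.)

B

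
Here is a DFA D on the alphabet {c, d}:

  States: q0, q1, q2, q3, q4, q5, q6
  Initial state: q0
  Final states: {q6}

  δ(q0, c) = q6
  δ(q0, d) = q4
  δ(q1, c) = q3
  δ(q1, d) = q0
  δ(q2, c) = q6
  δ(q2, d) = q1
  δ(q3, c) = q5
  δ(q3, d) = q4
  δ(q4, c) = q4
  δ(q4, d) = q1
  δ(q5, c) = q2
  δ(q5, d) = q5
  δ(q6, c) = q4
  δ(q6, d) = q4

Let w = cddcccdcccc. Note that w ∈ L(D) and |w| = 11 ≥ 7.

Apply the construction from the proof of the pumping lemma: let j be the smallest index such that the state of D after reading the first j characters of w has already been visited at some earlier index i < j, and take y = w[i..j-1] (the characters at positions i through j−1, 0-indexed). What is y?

Run of D on w = c d d c c c d c c c c:
  step 0: q0  (start)
  step 1: q6  (read c: q0→q6)
  step 2: q4  (read d: q6→q4)
  step 3: q1  (read d: q4→q1)
  step 4: q3  (read c: q1→q3)
  step 5: q5  (read c: q3→q5)
  step 6: q2  (read c: q5→q2)
  step 7: q1  (read d: q2→q1)   ← first repeat (q1 seen earlier)
  step 8: q3  (read c: q1→q3)
  step 9: q5  (read c: q3→q5)
  step 10: q2  (read c: q5→q2)
  step 11: q6  (read c: q2→q6)

So i = 3, j = 7, giving x = w[0:3] = cdd, y = w[3:7] = cccd, z = w[7:11] = cccc.
Check: |xy| = 7 ≤ 7 and |y| = 4 ≥ 1. Reading y takes D from q1 back to q1, so every xyⁱz is accepted.
With |Q| = 7, pigeonhole forces a state repeat no later than step 7; the substring read between the first and second visits to that state can be pumped.

cccd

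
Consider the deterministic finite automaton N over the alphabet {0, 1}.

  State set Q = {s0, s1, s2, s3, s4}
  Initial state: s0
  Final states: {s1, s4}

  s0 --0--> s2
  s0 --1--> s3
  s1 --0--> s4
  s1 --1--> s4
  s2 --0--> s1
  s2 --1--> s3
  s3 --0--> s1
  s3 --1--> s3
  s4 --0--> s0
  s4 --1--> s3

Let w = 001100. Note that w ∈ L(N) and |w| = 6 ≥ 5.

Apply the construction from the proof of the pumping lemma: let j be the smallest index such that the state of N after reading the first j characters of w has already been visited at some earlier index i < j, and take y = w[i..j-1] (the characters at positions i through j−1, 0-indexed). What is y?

Run of N on w = 0 0 1 1 0 0:
  step 0: s0  (start)
  step 1: s2  (read 0: s0→s2)
  step 2: s1  (read 0: s2→s1)
  step 3: s4  (read 1: s1→s4)
  step 4: s3  (read 1: s4→s3)
  step 5: s1  (read 0: s3→s1)   ← first repeat (s1 seen earlier)
  step 6: s4  (read 0: s1→s4)

So i = 2, j = 5, giving x = w[0:2] = 00, y = w[2:5] = 110, z = w[5:6] = 0.
Check: |xy| = 5 ≤ 5 and |y| = 3 ≥ 1. Reading y takes N from s1 back to s1, so every xyⁱz is accepted.
Pumping length from the standard proof: p = 5 (the number of states). The repeated state found above gives |xy| = j ≤ 5 and |y| = j − i ≥ 1.

110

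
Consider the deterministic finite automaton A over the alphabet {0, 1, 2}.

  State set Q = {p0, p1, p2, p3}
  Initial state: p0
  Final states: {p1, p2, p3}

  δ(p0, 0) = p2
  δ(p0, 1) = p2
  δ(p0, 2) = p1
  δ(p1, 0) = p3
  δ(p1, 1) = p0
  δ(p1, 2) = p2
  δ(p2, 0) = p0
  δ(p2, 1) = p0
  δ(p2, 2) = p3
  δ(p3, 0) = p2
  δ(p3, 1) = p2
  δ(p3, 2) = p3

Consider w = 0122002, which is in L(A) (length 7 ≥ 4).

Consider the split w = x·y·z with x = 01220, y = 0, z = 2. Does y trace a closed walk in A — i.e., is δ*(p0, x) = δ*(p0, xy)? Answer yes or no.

Run of A on the first 6 characters of w = 0 1 2 2 0 0:
  step 0: p0  (start)
  step 1: p2  (read 0: p0→p2)
  step 2: p0  (read 1: p2→p0)
  step 3: p1  (read 2: p0→p1)
  step 4: p2  (read 2: p1→p2)
  step 5: p0  (read 0: p2→p0)
  step 6: p2  (read 0: p0→p2)

After x (step 5): p0. After xy (step 6): p2.
They differ (p0 ≠ p2), so y is not a cycle from the state after x; this split is not the one the pumping-lemma construction produces, and pumping y need not keep the string in L(A).

no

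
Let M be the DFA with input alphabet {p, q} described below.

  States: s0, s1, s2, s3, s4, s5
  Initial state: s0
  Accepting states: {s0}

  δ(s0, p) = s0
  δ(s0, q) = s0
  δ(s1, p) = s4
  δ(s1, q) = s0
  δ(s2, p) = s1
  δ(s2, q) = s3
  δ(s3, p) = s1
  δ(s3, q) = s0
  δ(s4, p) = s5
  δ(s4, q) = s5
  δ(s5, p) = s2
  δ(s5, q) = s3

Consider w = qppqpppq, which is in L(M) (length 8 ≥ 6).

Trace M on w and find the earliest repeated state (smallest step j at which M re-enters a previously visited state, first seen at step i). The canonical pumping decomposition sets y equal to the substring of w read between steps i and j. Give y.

Run of M on w = q p p q p p p q:
  step 0: s0  (start)
  step 1: s0  (read q: s0→s0)   ← first repeat (s0 seen earlier)
  step 2: s0  (read p: s0→s0)
  step 3: s0  (read p: s0→s0)
  step 4: s0  (read q: s0→s0)
  step 5: s0  (read p: s0→s0)
  step 6: s0  (read p: s0→s0)
  step 7: s0  (read p: s0→s0)
  step 8: s0  (read q: s0→s0)

So i = 0, j = 1, giving x = w[0:0] = ε, y = w[0:1] = q, z = w[1:8] = ppqpppq.
Check: |xy| = 1 ≤ 6 and |y| = 1 ≥ 1. Reading y takes M from s0 back to s0, so every xyⁱz is accepted.
Since M has 6 states, any run of length ≥ 6 visits 6+1 states, so by pigeonhole some state repeats within the first 6 steps — that repeat gives the pumpable loop.

q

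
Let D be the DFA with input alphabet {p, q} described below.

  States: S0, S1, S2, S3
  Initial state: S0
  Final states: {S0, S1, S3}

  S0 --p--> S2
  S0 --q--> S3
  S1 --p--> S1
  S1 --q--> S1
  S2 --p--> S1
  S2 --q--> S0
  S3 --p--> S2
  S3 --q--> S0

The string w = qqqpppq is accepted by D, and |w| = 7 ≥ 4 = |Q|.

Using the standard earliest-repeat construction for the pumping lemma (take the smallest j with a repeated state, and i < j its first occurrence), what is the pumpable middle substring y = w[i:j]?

qq

State sequence: S0 -q-> S3 -q-> S0 -q-> S3 -p-> S2 -p-> S1 -p-> S1 -q-> S1
First repeat at step 2: S0 was already visited.

So i = 0, j = 2, giving x = w[0:0] = ε, y = w[0:2] = qq, z = w[2:7] = qpppq.
Check: |xy| = 2 ≤ 4 and |y| = 2 ≥ 1. Reading y takes D from S0 back to S0, so every xyⁱz is accepted.
With |Q| = 4, pigeonhole forces a state repeat no later than step 4; the substring read between the first and second visits to that state can be pumped.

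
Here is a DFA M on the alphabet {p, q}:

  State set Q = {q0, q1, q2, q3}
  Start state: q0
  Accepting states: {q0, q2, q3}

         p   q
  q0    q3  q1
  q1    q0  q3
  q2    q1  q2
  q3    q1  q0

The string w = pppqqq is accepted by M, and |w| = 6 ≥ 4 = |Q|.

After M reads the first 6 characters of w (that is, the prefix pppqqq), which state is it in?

State sequence: q0 -p-> q3 -p-> q1 -p-> q0 -q-> q1 -q-> q3 -q-> q0

After reading 6 characters, M is in state q0.
(This kind of state-tracing is the core of the pumping-lemma construction: with 4 states, pigeonhole forces a repeat within the first 4 steps.)

q0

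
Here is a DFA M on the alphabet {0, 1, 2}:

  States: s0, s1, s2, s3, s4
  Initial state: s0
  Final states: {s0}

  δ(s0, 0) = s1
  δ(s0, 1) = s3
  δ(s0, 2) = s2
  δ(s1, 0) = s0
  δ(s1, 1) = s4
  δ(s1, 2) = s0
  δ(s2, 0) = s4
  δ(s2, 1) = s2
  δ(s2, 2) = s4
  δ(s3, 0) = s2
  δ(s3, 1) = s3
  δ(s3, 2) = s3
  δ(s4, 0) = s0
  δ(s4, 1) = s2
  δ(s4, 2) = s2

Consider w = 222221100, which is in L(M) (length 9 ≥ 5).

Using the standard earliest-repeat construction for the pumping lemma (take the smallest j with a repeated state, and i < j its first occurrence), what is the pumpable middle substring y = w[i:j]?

22

State sequence: s0 -2-> s2 -2-> s4 -2-> s2 -2-> s4 -2-> s2 -1-> s2 -1-> s2 -0-> s4 -0-> s0
First repeat at step 3: s2 was already visited.

So i = 1, j = 3, giving x = w[0:1] = 2, y = w[1:3] = 22, z = w[3:9] = 221100.
Check: |xy| = 3 ≤ 5 and |y| = 2 ≥ 1. Reading y takes M from s2 back to s2, so every xyⁱz is accepted.
Pumping length from the standard proof: p = 5 (the number of states). The repeated state found above gives |xy| = j ≤ 5 and |y| = j − i ≥ 1.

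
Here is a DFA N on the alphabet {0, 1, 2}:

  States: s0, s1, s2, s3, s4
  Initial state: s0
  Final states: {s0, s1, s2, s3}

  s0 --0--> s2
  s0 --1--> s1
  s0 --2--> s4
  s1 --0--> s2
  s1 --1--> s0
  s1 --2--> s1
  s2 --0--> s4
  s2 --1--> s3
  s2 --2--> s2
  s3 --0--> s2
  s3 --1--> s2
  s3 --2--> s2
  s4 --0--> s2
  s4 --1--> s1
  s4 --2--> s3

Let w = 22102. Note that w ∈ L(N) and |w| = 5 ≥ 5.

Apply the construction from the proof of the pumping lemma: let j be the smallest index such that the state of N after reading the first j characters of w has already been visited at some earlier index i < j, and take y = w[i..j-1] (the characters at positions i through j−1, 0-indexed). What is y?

210

Run of N on w = 2 2 1 0 2:
  step 0: s0  (start)
  step 1: s4  (read 2: s0→s4)
  step 2: s3  (read 2: s4→s3)
  step 3: s2  (read 1: s3→s2)
  step 4: s4  (read 0: s2→s4)   ← first repeat (s4 seen earlier)
  step 5: s3  (read 2: s4→s3)

So i = 1, j = 4, giving x = w[0:1] = 2, y = w[1:4] = 210, z = w[4:5] = 2.
Check: |xy| = 4 ≤ 5 and |y| = 3 ≥ 1. Reading y takes N from s4 back to s4, so every xyⁱz is accepted.
Since N has 5 states, any run of length ≥ 5 visits 5+1 states, so by pigeonhole some state repeats within the first 5 steps — that repeat gives the pumpable loop.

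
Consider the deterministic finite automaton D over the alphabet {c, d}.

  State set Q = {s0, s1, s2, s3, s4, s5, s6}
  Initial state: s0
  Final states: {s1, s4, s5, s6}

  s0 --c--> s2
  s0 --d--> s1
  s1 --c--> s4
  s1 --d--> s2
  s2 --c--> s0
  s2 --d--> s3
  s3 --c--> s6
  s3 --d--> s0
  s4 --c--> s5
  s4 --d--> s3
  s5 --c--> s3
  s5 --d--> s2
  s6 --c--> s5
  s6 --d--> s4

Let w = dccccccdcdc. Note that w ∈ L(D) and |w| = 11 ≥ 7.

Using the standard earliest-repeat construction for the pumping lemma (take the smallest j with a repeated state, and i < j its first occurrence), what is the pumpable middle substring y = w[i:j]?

State sequence: s0 -d-> s1 -c-> s4 -c-> s5 -c-> s3 -c-> s6 -c-> s5 -c-> s3 -d-> s0 -c-> s2 -d-> s3 -c-> s6
First repeat at step 6: s5 was already visited.

So i = 3, j = 6, giving x = w[0:3] = dcc, y = w[3:6] = ccc, z = w[6:11] = cdcdc.
Check: |xy| = 6 ≤ 7 and |y| = 3 ≥ 1. Reading y takes D from s5 back to s5, so every xyⁱz is accepted.

ccc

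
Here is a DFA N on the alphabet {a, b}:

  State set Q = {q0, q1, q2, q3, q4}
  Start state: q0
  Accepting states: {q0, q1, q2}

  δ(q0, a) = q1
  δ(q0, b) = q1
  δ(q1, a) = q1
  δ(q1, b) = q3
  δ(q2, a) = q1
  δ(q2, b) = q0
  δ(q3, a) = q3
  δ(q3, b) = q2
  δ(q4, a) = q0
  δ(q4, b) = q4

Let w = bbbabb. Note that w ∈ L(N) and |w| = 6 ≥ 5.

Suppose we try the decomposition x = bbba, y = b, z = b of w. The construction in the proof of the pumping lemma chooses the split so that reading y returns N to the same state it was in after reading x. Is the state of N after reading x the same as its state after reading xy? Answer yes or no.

no

Run of N on the first 5 characters of w = b b b a b:
  step 0: q0  (start)
  step 1: q1  (read b: q0→q1)
  step 2: q3  (read b: q1→q3)
  step 3: q2  (read b: q3→q2)
  step 4: q1  (read a: q2→q1)
  step 5: q3  (read b: q1→q3)

After x (step 4): q1. After xy (step 5): q3.
They differ (q1 ≠ q3), so y is not a cycle from the state after x; this split is not the one the pumping-lemma construction produces, and pumping y need not keep the string in L(N).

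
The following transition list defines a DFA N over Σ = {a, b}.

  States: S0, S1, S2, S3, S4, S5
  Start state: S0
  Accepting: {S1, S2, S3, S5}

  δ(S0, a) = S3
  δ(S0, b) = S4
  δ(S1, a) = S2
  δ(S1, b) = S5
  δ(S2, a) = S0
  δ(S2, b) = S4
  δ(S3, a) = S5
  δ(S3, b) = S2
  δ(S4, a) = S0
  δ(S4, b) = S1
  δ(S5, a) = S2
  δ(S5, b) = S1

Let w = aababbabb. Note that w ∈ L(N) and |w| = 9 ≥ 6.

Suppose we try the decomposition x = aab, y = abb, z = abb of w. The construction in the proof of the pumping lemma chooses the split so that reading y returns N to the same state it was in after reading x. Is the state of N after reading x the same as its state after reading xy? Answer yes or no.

yes

State sequence: S0 -a-> S3 -a-> S5 -b-> S1 -a-> S2 -b-> S4 -b-> S1

After x (step 3): S1. After xy (step 6): S1.
They match, so y = abb drives N around a cycle from S1 back to itself; pumping y any number of times keeps N in S1 before reading z, and xyⁱz ∈ L(N) for every i ≥ 0.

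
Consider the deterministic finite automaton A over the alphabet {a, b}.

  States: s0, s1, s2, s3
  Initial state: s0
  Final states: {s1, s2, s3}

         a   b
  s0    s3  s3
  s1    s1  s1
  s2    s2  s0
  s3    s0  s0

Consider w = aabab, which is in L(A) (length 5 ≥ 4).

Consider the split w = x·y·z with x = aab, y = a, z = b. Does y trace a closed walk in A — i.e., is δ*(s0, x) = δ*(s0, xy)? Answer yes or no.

Run of A on the first 4 characters of w = a a b a:
  step 0: s0  (start)
  step 1: s3  (read a: s0→s3)
  step 2: s0  (read a: s3→s0)
  step 3: s3  (read b: s0→s3)
  step 4: s0  (read a: s3→s0)

After x (step 3): s3. After xy (step 4): s0.
They differ (s3 ≠ s0), so y is not a cycle from the state after x; this split is not the one the pumping-lemma construction produces, and pumping y need not keep the string in L(A).

no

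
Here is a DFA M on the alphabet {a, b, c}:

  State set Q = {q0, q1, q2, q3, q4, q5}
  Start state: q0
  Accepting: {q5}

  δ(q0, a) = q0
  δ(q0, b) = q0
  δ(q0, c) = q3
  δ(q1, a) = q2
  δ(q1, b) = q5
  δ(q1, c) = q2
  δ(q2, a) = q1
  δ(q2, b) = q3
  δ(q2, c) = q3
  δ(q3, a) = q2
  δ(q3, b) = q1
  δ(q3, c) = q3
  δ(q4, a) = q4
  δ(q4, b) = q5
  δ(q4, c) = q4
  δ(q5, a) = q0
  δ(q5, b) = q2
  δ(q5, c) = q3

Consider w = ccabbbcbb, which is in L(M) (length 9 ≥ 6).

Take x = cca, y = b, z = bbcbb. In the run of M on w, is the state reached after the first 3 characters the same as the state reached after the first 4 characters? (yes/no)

Run of M on the first 4 characters of w = c c a b:
  step 0: q0  (start)
  step 1: q3  (read c: q0→q3)
  step 2: q3  (read c: q3→q3)
  step 3: q2  (read a: q3→q2)
  step 4: q3  (read b: q2→q3)

After x (step 3): q2. After xy (step 4): q3.
They differ (q2 ≠ q3), so y is not a cycle from the state after x; this split is not the one the pumping-lemma construction produces, and pumping y need not keep the string in L(M).

no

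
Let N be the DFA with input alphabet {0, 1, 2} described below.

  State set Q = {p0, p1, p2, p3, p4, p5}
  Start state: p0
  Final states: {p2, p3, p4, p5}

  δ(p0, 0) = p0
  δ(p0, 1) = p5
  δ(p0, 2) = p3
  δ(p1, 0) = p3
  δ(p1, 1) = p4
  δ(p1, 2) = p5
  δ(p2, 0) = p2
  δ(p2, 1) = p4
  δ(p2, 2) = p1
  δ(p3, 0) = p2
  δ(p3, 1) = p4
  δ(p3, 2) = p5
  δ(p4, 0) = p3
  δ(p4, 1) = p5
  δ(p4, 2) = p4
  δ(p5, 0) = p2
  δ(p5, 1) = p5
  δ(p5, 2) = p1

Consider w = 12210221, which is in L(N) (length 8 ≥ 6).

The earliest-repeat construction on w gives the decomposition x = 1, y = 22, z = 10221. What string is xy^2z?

xy^2z = 1·22·22·10221 = 1222210221.
Reading y = 22 takes N from p5 back to p5, so after x·y·y the machine is still in p5, and z then leads to the accepting state p5. Hence 1222210221 ∈ L(N).

1222210221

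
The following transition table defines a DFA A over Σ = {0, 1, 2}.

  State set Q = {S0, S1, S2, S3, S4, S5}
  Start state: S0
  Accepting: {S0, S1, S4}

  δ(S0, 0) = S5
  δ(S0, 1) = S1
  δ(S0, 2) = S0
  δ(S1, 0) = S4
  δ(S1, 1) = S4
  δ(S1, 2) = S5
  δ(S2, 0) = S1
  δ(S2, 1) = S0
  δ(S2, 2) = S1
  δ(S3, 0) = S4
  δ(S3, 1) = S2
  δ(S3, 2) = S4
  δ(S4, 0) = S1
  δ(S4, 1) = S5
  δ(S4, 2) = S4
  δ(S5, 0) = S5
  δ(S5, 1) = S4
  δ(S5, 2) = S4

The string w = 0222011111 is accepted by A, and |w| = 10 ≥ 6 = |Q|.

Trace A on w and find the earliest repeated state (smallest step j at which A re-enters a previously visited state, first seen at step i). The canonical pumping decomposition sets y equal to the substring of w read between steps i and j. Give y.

Run of A on w = 0 2 2 2 0 1 1 1 1 1:
  step 0: S0  (start)
  step 1: S5  (read 0: S0→S5)
  step 2: S4  (read 2: S5→S4)
  step 3: S4  (read 2: S4→S4)   ← first repeat (S4 seen earlier)
  step 4: S4  (read 2: S4→S4)
  step 5: S1  (read 0: S4→S1)
  step 6: S4  (read 1: S1→S4)
  step 7: S5  (read 1: S4→S5)
  step 8: S4  (read 1: S5→S4)
  step 9: S5  (read 1: S4→S5)
  step 10: S4  (read 1: S5→S4)

So i = 2, j = 3, giving x = w[0:2] = 02, y = w[2:3] = 2, z = w[3:10] = 2011111.
Check: |xy| = 3 ≤ 6 and |y| = 1 ≥ 1. Reading y takes A from S4 back to S4, so every xyⁱz is accepted.

2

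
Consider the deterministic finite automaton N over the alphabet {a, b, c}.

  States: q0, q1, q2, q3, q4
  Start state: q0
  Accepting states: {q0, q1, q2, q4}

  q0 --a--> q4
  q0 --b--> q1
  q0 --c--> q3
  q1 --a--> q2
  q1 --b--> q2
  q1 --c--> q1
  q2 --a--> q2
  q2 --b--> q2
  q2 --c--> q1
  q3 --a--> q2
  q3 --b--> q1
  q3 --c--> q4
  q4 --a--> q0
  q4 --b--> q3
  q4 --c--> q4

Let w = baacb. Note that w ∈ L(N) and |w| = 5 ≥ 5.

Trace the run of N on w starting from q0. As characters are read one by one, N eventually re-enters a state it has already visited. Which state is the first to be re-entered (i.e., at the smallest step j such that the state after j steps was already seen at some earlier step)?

q2

Run of N on w = b a a c b:
  step 0: q0  (start)
  step 1: q1  (read b: q0→q1)
  step 2: q2  (read a: q1→q2)
  step 3: q2  (read a: q2→q2)   ← first repeat (q2 seen earlier)
  step 4: q1  (read c: q2→q1)
  step 5: q2  (read b: q1→q2)

The earliest repeat is at step j = 3: N is in q2, which it already visited at step i = 2.
With |Q| = 5, pigeonhole forces a state repeat no later than step 5; the substring read between the first and second visits to that state can be pumped.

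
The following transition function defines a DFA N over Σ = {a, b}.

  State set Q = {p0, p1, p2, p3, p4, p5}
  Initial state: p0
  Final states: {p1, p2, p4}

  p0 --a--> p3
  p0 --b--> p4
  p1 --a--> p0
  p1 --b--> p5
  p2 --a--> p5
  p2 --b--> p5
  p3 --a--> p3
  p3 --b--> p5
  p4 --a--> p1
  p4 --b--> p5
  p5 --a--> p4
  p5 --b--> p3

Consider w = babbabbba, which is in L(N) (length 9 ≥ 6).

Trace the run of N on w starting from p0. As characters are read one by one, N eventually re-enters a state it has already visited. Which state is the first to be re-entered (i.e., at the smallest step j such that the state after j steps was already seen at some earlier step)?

p3

Run of N on w = b a b b a b b b a:
  step 0: p0  (start)
  step 1: p4  (read b: p0→p4)
  step 2: p1  (read a: p4→p1)
  step 3: p5  (read b: p1→p5)
  step 4: p3  (read b: p5→p3)
  step 5: p3  (read a: p3→p3)   ← first repeat (p3 seen earlier)
  step 6: p5  (read b: p3→p5)
  step 7: p3  (read b: p5→p3)
  step 8: p5  (read b: p3→p5)
  step 9: p4  (read a: p5→p4)

The earliest repeat is at step j = 5: N is in p3, which it already visited at step i = 4.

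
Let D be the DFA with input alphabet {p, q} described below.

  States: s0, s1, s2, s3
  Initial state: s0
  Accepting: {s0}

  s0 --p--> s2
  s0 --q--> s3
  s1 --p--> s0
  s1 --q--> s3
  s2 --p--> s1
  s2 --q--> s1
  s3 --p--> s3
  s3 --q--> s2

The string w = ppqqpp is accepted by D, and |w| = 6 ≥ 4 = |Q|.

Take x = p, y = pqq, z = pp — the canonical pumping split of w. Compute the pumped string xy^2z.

ppqqpqqpp

xy^2z = p·pqq·pqq·pp = ppqqpqqpp.
Reading y = pqq takes D from s2 back to s2, so after x·y·y the machine is still in s2, and z then leads to the accepting state s0. Hence ppqqpqqpp ∈ L(D).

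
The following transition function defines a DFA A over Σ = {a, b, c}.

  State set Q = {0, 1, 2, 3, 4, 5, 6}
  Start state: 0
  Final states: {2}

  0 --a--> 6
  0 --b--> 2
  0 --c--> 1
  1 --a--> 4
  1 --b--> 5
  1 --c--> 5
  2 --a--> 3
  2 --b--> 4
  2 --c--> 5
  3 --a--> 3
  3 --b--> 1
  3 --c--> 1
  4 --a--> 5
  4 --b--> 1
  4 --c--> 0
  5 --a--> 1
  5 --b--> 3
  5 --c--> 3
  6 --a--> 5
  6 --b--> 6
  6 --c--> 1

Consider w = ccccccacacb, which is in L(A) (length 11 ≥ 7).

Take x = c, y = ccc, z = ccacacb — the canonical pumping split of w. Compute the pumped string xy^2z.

cccccccccacacb

xy^2z = c·ccc·ccc·ccacacb = cccccccccacacb.
Reading y = ccc takes A from 1 back to 1, so after x·y·y the machine is still in 1, and z then leads to the accepting state 2. Hence cccccccccacacb ∈ L(A).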